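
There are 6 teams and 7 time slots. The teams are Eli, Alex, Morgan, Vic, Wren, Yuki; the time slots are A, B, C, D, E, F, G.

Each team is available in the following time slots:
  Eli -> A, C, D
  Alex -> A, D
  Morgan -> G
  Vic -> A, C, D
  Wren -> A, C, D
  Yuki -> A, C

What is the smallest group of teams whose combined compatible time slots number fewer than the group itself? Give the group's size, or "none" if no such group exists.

Take S = {Eli, Alex, Vic, Wren}. Its neighbourhood is {A, C, D}, so |N(S)| = 3 < |S| = 4.
Every subset of size less than 4 has at least as many neighbours as members, so 4 is the minimum.

4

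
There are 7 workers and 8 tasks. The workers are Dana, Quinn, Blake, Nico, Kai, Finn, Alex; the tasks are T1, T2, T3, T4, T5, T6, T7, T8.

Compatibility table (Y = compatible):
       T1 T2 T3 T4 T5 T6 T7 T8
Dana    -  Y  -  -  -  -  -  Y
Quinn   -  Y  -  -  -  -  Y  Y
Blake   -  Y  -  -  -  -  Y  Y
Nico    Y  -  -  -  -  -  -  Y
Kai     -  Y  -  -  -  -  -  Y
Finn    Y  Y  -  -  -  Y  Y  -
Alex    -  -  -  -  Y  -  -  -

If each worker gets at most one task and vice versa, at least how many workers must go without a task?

1

A valid assignment of size 6: Dana→T2, Quinn→T7, Blake→T8, Nico→T1, Finn→T6, Alex→T5.
The set {Dana, Quinn, Blake, Kai} has only 3 neighbours ({T2, T7, T8}), so by Hall's theorem at most 6 of the 7 workers can be matched.
That matches 6 of the 7, leaving 1 unmatched; no matching can do better.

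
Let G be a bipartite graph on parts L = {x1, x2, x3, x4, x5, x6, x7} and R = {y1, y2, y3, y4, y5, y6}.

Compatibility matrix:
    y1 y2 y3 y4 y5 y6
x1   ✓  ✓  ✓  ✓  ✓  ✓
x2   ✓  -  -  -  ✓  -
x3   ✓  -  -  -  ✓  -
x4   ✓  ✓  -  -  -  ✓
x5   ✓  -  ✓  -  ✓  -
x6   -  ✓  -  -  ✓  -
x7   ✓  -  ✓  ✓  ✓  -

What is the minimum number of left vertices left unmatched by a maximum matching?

1

For example, pair x1–y4, x2–y5, x3–y1, x4–y6, x5–y3, x6–y2.
The set {x1, x2, x3, x4, x5, x6, x7} has only 6 neighbours ({y1, y2, y3, y4, y5, y6}), so by Hall's theorem at most 6 of the 7 left vertices can be matched.
That matches 6 of the 7, leaving 1 unmatched; no matching can do better.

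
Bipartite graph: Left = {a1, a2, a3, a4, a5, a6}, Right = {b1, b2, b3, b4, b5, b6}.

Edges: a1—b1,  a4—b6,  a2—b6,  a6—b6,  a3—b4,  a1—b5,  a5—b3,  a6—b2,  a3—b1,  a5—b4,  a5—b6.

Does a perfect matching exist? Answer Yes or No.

No

The set {a2, a4} has only 1 neighbour ({b6}), so by Hall's theorem at most 5 of the 6 left vertices can be matched.
Hence no matching covers every left vertex.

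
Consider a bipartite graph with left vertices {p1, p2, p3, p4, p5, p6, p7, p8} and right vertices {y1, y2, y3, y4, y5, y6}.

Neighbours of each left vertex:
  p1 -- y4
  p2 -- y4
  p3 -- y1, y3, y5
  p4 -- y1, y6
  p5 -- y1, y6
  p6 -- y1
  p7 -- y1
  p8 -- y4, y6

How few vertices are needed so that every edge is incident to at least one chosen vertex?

{p3, y1, y4, y6} is a vertex cover of size 4: every edge has an endpoint in this set.
No smaller cover exists because p1–y4, p3–y3, p4–y6, p5–y1 is a matching of size 4, and a cover must include an endpoint of each of these disjoint edges (König's theorem).

4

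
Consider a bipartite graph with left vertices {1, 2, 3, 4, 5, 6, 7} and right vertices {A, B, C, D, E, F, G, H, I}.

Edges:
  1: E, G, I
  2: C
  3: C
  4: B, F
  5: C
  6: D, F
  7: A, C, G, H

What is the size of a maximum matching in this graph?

For example, pair 1→E, 2→C, 4→B, 6→F, 7→G.
The set {2, 3, 5} has only 1 neighbour ({C}), so by Hall's theorem at most 5 of the 7 left vertices can be matched.

5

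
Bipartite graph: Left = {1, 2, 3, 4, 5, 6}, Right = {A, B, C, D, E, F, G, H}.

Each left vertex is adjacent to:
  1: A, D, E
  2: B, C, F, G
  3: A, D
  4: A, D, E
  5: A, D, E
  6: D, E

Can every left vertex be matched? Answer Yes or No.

The set {1, 3, 4, 5, 6} has only 3 neighbours ({A, D, E}), so by Hall's theorem at most 4 of the 6 left vertices can be matched.
Hence no matching covers every left vertex.

No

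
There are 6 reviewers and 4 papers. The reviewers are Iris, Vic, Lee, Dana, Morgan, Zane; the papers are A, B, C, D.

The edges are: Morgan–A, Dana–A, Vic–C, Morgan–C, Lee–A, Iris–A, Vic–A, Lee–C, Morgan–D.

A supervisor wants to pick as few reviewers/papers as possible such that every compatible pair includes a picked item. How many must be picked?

A maximum matching has 3 edges (e.g. Iris–A, Vic–C, Morgan–D).
By König's theorem the minimum vertex cover has the same size. One such cover is {Morgan, A, C}.

3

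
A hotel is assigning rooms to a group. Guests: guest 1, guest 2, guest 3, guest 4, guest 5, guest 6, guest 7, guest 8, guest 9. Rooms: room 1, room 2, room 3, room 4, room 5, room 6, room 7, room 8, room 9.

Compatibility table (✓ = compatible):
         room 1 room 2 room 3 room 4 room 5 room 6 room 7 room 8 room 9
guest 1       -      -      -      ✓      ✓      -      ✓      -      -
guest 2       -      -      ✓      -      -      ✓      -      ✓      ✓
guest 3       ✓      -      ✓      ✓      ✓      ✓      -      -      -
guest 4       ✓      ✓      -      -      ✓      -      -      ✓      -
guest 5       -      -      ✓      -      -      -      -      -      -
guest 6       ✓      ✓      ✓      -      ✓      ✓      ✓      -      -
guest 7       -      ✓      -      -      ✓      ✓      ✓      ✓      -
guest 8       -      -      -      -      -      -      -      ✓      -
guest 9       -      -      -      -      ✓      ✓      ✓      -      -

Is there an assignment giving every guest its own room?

Yes

A valid assignment of size 9: guest 1→room 4, guest 2→room 9, guest 3→room 5, guest 4→room 1, guest 5→room 3, guest 6→room 6, guest 7→room 2, guest 8→room 8, guest 9→room 7.
Every guest is matched, so this is a perfect matching.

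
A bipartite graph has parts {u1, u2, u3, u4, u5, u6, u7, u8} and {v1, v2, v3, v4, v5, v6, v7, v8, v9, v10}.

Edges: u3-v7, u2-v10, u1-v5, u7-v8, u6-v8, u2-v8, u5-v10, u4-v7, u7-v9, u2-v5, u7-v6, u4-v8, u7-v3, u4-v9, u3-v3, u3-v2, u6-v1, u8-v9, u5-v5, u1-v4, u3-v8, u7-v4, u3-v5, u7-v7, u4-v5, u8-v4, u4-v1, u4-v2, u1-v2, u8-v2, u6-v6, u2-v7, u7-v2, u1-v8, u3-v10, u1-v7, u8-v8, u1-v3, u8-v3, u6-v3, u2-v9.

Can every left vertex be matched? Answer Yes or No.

One maximum matching: u1–v3, u2–v9, u3–v10, u4–v1, u5–v5, u6–v6, u7–v2, u8–v8.
Every left vertex is matched, so this matching saturates all of them.

Yes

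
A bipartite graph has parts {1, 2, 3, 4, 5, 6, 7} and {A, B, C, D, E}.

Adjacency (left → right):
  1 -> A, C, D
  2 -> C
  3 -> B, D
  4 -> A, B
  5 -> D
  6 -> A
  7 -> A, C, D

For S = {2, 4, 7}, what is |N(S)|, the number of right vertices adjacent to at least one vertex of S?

4

The union of neighbours of {2, 4, 7} is {A, B, C, D}, which has 4 elements.
Since |N(S)| = 4 ≥ |S| = 3, Hall's condition holds for this subset.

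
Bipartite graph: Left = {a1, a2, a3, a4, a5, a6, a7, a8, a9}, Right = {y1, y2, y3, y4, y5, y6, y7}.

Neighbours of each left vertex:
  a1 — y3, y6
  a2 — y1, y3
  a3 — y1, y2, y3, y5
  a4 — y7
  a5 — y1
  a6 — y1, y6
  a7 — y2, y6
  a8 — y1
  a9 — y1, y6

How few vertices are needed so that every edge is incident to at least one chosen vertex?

A maximum matching has 6 edges (e.g. a1–y6, a2–y3, a3–y5, a4–y7, a5–y1, a7–y2).
By König's theorem the minimum vertex cover has the same size. One such cover is {a3, a4, a7, y1, y3, y6}.

6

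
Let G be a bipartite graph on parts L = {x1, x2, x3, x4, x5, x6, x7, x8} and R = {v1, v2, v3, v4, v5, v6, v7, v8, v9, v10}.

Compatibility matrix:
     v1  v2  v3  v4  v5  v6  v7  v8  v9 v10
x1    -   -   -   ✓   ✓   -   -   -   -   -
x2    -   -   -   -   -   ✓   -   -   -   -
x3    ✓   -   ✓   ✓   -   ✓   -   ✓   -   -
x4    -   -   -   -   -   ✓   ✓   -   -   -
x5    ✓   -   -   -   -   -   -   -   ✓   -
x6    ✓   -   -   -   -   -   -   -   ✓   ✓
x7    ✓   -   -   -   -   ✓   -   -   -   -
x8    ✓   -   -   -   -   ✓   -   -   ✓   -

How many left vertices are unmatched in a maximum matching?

A valid assignment of size 7: x1→v4, x2→v6, x3→v3, x4→v7, x5→v9, x6→v10, x7→v1.
The set {x2, x5, x7, x8} has only 3 neighbours ({v1, v6, v9}), so by Hall's theorem at most 7 of the 8 left vertices can be matched.
That matches 7 of the 8, leaving 1 unmatched; no matching can do better.

1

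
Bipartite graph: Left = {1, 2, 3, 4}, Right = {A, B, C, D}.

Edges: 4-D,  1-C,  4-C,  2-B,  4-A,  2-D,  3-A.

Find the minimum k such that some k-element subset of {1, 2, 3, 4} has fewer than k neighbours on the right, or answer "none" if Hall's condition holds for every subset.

A matching saturating every left vertex exists, for instance 1→C, 2→B, 3→A, 4→D.
By Hall's marriage theorem, this means |N(S)| ≥ |S| for every subset S, so no violating subset exists.

none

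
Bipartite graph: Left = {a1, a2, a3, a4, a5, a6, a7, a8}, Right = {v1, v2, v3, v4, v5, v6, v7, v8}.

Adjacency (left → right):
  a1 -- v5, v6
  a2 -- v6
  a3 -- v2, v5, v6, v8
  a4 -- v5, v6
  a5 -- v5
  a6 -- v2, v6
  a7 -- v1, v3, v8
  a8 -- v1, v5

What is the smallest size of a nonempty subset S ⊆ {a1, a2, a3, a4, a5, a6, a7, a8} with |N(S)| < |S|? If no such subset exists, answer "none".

Take S = {a1, a2, a4}. Its neighbourhood is {v5, v6}, so |N(S)| = 2 < |S| = 3.
Every subset of size less than 3 has at least as many neighbours as members, so 3 is the minimum.

3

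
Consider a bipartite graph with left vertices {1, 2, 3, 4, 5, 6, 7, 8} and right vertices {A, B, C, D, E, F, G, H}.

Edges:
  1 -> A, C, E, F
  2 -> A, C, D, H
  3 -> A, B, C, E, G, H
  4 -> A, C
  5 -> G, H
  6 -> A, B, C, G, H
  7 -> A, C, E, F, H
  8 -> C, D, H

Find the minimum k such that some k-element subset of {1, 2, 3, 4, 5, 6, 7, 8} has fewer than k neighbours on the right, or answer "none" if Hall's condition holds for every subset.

A matching saturating every left vertex exists, for instance 1→F, 2→D, 3→G, 4→A, 5→H, 6→B, 7→E, 8→C.
By Hall's marriage theorem, this means |N(S)| ≥ |S| for every subset S, so no violating subset exists.

none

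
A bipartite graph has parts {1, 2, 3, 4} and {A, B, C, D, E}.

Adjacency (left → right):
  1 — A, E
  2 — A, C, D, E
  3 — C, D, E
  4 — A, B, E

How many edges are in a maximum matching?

A valid assignment of size 4: 1–A, 2–C, 3–E, 4–B.
This saturates every left vertex, so 4 is the maximum.

4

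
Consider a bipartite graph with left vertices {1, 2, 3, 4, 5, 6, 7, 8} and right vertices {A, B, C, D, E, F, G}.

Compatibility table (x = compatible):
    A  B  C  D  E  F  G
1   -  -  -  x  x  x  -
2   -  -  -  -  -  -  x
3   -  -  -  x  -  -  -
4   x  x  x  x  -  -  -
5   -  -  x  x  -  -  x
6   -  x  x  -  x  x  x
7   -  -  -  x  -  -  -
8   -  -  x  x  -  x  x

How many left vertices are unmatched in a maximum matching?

A valid assignment of size 7: 1→E, 2→G, 3→D, 4→A, 5→C, 6→B, 8→F.
The set {3, 7} has only 1 neighbour ({D}), so by Hall's theorem at most 7 of the 8 left vertices can be matched.
That matches 7 of the 8, leaving 1 unmatched; no matching can do better.

1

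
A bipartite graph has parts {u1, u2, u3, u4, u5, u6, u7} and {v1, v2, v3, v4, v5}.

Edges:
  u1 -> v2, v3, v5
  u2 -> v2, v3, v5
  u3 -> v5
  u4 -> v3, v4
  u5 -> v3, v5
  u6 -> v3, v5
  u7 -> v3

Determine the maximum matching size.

4

A valid assignment of size 4: u1–v3, u2–v2, u3–v5, u4–v4.
The set {u1, u2, u3, u5, u6, u7} has only 3 neighbours ({v2, v3, v5}), so by Hall's theorem at most 4 of the 7 left vertices can be matched.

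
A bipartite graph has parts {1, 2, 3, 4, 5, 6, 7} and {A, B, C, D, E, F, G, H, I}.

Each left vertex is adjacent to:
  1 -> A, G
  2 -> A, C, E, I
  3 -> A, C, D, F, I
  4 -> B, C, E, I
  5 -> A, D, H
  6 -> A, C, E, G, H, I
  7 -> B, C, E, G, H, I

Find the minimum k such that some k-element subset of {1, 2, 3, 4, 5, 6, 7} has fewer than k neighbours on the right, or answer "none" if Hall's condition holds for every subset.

A matching saturating every left vertex exists, for instance 1→A, 2→C, 3→F, 4→B, 5→D, 6→E, 7→G.
By Hall's marriage theorem, this means |N(S)| ≥ |S| for every subset S, so no violating subset exists.

none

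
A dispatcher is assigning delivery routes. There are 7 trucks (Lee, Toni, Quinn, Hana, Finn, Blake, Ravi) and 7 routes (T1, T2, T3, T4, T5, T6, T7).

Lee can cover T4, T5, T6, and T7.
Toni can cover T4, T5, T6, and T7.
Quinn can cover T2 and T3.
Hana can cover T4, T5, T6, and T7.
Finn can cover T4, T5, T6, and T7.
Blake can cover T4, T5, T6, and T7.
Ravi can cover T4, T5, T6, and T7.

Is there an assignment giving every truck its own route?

No

The set {Lee, Toni, Hana, Finn, Blake, Ravi} has only 4 neighbours ({T4, T5, T6, T7}), so by Hall's theorem at most 5 of the 7 trucks can be matched.
Hence no matching covers every truck.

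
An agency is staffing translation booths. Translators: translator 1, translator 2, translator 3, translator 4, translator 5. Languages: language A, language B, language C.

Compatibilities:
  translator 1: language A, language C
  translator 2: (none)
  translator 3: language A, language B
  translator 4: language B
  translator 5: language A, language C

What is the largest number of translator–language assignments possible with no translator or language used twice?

3

For example, pair translator 1-language C, translator 3-language A, translator 4-language B.
The set {translator 1, translator 2, translator 3, translator 4, translator 5} has only 3 neighbours ({language A, language B, language C}), so by Hall's theorem at most 3 of the 5 translators can be matched.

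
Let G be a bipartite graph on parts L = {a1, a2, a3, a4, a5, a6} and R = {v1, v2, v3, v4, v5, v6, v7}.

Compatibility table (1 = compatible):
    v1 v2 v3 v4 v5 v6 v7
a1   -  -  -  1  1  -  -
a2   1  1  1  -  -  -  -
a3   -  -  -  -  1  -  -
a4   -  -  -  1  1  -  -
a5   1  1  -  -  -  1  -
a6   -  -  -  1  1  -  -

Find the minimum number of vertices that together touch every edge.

{a2, a5, v4, v5} is a vertex cover of size 4: every edge has an endpoint in this set.
No smaller cover exists because a1–v4, a2–v1, a3–v5, a5–v2 is a matching of size 4, and a cover must include an endpoint of each of these disjoint edges (König's theorem).

4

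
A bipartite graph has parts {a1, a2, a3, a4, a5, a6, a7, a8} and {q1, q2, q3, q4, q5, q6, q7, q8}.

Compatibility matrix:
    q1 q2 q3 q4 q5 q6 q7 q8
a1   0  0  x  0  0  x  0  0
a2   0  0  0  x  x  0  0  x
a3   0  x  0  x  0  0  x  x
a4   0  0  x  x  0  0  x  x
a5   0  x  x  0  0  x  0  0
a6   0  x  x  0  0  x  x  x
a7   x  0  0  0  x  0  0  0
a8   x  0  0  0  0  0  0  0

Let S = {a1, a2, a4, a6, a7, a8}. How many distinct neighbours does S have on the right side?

8

The union of neighbours of {a1, a2, a4, a6, a7, a8} is {q1, q2, q3, q4, q5, q6, q7, q8}, which has 8 elements.
Since |N(S)| = 8 ≥ |S| = 6, Hall's condition holds for this subset.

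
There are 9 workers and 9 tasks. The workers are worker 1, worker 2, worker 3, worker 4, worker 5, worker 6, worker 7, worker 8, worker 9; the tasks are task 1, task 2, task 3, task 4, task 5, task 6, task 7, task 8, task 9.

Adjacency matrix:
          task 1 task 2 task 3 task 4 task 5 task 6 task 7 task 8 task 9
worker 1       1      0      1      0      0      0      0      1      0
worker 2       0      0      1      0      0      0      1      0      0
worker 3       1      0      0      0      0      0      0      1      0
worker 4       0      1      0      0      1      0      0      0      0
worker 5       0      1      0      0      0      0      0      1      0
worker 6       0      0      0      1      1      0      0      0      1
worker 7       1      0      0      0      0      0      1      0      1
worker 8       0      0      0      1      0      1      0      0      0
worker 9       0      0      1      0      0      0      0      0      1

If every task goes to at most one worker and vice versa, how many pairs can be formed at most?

A valid assignment of size 9: worker 1-task 8, worker 2-task 3, worker 3-task 1, worker 4-task 5, worker 5-task 2, worker 6-task 4, worker 7-task 7, worker 8-task 6, worker 9-task 9.
This saturates every worker, so 9 is the maximum.

9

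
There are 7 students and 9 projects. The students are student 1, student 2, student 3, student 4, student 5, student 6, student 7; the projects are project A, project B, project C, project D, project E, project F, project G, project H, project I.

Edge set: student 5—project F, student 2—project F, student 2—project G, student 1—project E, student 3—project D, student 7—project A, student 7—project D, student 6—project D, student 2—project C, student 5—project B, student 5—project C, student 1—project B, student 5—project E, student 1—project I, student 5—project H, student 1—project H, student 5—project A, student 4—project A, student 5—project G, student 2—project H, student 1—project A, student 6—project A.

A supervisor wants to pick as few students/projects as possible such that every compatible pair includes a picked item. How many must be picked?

5

A maximum matching has 5 edges (e.g. student 1–project I, student 2–project C, student 3–project D, student 4–project A, student 5–project G).
By König's theorem the minimum vertex cover has the same size. One such cover is {student 1, student 2, student 5, project A, project D}.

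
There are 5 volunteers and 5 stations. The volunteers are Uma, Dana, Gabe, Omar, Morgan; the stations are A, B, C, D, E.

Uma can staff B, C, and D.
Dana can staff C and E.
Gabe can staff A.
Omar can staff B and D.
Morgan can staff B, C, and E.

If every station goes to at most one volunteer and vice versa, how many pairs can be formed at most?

A valid assignment of size 5: Uma→C, Dana→E, Gabe→A, Omar→D, Morgan→B.
This saturates every volunteer, so 5 is the maximum.

5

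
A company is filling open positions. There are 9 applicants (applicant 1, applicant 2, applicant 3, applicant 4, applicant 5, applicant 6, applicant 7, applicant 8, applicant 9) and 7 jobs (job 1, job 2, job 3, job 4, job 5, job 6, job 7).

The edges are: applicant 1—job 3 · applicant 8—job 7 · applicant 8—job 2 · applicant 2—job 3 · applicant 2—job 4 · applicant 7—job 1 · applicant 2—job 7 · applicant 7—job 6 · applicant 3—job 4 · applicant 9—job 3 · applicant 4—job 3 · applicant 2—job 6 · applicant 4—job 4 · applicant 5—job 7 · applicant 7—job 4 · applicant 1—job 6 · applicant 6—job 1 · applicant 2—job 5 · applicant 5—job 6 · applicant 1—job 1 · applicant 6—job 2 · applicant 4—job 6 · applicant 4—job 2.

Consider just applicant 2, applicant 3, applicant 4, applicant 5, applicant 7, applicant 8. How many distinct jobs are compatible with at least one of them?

7

The union of neighbours of {applicant 2, applicant 3, applicant 4, applicant 5, applicant 7, applicant 8} is {job 1, job 2, job 3, job 4, job 5, job 6, job 7}, which has 7 elements.
Since |N(S)| = 7 ≥ |S| = 6, Hall's condition holds for this subset.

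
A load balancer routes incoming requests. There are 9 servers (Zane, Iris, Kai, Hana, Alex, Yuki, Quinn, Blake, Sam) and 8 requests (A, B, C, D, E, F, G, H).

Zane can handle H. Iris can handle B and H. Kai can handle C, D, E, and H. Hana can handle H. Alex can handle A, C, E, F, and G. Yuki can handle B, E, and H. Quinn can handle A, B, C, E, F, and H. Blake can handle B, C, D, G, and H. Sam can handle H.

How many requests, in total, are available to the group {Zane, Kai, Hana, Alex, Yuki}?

The union of neighbours of {Zane, Kai, Hana, Alex, Yuki} is {A, B, C, D, E, F, G, H}, which has 8 elements.
Since |N(S)| = 8 ≥ |S| = 5, Hall's condition holds for this subset.

8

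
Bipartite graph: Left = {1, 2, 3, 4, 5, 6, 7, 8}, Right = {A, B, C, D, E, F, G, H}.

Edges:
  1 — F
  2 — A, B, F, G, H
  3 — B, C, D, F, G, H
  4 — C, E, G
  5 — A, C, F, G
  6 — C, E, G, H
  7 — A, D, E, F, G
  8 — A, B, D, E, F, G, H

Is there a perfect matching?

Yes

A valid assignment of size 8: 1→F, 2→B, 3→D, 4→E, 5→C, 6→H, 7→A, 8→G.
Every left vertex is matched, so this is a perfect matching.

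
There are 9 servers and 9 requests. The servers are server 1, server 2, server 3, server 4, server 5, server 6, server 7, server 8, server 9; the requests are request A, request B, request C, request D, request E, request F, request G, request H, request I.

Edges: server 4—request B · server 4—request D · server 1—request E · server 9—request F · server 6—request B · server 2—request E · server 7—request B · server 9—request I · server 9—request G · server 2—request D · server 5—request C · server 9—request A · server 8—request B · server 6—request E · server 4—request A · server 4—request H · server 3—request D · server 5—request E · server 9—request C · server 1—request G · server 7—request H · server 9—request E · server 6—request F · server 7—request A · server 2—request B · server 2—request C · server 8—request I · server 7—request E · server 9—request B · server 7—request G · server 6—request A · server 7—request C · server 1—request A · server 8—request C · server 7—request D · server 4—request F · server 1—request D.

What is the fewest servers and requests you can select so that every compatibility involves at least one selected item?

9

A maximum matching has 9 edges (e.g. server 1–request G, server 2–request B, server 3–request D, server 4–request F, server 5–request C, server 6–request A, server 7–request H, server 8–request I, server 9–request E).
By König's theorem the minimum vertex cover has the same size. One such cover is {server 1, server 2, server 3, server 4, server 5, server 6, server 7, server 8, server 9}.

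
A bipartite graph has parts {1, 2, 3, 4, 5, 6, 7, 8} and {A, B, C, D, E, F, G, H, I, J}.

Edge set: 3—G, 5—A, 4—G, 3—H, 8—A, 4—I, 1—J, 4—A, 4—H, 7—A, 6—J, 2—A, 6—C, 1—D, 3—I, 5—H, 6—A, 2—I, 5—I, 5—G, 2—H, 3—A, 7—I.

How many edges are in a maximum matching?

A valid assignment of size 6: 1–D, 2–A, 3–H, 4–G, 5–I, 6–J.
The set {2, 3, 4, 5, 7, 8} has only 4 neighbours ({A, G, H, I}), so by Hall's theorem at most 6 of the 8 left vertices can be matched.

6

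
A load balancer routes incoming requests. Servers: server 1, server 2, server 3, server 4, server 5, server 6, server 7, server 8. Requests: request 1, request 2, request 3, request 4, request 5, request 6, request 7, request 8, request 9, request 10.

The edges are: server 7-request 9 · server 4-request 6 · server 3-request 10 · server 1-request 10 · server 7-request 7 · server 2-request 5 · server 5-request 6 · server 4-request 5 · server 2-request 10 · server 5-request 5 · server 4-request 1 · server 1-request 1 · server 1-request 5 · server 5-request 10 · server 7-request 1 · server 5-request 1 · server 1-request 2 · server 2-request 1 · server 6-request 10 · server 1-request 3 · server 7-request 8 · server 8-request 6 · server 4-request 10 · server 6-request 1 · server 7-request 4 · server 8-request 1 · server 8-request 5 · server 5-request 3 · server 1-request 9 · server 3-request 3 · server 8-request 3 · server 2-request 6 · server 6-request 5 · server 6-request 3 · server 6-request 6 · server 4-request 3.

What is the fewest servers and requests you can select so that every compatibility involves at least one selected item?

A maximum matching has 7 edges (e.g. server 1–request 9, server 2–request 1, server 3–request 3, server 4–request 5, server 5–request 10, server 6–request 6, server 7–request 7).
By König's theorem the minimum vertex cover has the same size. One such cover is {server 1, server 7, request 1, request 3, request 5, request 6, request 10}.

7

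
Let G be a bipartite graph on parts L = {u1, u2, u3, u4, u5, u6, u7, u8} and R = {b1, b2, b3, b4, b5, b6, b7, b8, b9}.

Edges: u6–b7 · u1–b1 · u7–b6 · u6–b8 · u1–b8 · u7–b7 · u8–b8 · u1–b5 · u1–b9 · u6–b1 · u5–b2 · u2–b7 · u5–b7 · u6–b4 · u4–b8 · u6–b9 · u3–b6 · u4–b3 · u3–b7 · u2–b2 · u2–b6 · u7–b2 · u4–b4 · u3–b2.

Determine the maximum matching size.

One maximum matching: u1–b5, u2–b6, u3–b2, u4–b3, u5–b7, u6–b1, u8–b8.
The set {u2, u3, u5, u7} has only 3 neighbours ({b2, b6, b7}), so by Hall's theorem at most 7 of the 8 left vertices can be matched.

7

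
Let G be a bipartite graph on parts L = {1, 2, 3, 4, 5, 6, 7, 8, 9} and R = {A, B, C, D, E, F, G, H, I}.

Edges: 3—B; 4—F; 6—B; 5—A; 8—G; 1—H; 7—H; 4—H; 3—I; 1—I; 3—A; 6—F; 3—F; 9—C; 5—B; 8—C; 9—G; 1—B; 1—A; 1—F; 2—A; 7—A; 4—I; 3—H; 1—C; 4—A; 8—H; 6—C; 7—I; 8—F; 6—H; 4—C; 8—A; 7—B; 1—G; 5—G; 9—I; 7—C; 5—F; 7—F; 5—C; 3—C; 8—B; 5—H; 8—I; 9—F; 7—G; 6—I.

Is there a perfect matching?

The set {1, 2, 3, 4, 5, 6, 7, 8, 9} has only 7 neighbours ({A, B, C, F, G, H, I}), so by Hall's theorem at most 7 of the 9 left vertices can be matched.
Hence no matching covers every left vertex.

No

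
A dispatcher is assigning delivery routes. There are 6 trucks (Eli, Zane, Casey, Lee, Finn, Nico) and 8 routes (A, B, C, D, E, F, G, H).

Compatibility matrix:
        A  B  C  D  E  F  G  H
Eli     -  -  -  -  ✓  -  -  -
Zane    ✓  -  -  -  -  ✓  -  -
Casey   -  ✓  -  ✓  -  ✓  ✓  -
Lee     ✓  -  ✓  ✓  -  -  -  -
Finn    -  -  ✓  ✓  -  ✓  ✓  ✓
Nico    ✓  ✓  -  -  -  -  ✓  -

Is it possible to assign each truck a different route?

Yes

For example, pair Eli→E, Zane→A, Casey→F, Lee→C, Finn→G, Nico→B.
All 6 trucks are covered.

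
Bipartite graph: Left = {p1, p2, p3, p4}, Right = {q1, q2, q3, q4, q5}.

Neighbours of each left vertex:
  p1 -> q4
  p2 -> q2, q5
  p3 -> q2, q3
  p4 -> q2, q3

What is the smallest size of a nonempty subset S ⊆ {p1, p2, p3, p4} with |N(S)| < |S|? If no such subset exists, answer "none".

none

A matching saturating every left vertex exists, for instance p1→q4, p2→q5, p3→q3, p4→q2.
By Hall's marriage theorem, this means |N(S)| ≥ |S| for every subset S, so no violating subset exists.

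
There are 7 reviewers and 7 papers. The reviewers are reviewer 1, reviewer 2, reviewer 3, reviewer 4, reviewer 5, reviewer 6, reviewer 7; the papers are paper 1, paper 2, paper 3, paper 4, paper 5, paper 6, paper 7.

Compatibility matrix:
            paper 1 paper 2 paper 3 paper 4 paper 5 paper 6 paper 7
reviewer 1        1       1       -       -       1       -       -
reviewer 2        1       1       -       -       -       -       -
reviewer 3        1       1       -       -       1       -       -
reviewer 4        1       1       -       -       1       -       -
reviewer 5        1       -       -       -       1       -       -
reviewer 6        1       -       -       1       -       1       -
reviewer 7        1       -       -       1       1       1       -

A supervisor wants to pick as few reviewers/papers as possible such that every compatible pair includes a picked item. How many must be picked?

A maximum matching has 5 edges (e.g. reviewer 1–paper 5, reviewer 2–paper 2, reviewer 3–paper 1, reviewer 6–paper 4, reviewer 7–paper 6).
By König's theorem the minimum vertex cover has the same size. One such cover is {reviewer 6, reviewer 7, paper 1, paper 2, paper 5}.

5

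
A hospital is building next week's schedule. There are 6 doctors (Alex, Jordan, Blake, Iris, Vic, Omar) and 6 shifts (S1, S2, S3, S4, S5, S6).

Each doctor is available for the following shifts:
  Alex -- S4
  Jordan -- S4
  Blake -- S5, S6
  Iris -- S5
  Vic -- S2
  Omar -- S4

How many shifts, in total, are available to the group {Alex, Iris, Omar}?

2

The union of neighbours of {Alex, Iris, Omar} is {S4, S5}, which has 2 elements.
Since |N(S)| = 2 < |S| = 3, Hall's condition fails for this subset.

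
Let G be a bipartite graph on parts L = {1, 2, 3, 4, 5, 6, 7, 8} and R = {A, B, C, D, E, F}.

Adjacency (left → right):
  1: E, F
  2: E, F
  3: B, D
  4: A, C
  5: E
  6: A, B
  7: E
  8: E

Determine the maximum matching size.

5

A valid assignment of size 5: 1–F, 2–E, 3–D, 4–C, 6–B.
The set {1, 2, 5, 7, 8} has only 2 neighbours ({E, F}), so by Hall's theorem at most 5 of the 8 left vertices can be matched.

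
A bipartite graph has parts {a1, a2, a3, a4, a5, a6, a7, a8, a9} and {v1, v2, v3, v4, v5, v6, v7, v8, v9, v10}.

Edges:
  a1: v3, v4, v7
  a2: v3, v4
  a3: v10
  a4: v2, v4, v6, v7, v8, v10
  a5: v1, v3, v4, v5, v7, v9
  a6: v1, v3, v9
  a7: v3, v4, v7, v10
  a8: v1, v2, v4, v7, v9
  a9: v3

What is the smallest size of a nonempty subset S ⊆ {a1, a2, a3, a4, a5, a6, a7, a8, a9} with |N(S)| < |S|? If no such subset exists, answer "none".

Take S = {a1, a2, a3, a7, a9}. Its neighbourhood is {v3, v4, v7, v10}, so |N(S)| = 4 < |S| = 5.
Every subset of size less than 5 has at least as many neighbours as members, so 5 is the minimum.

5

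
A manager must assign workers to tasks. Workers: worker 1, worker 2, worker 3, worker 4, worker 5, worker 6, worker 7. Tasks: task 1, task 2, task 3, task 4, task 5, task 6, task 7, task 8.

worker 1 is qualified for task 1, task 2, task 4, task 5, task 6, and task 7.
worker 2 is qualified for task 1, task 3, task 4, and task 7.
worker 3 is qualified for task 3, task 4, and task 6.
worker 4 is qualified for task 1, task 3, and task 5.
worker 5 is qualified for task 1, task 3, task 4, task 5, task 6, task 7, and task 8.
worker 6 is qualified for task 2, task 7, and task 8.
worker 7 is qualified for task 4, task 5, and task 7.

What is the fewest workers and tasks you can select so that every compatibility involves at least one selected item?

The 7 edges worker 1–task 4, worker 2–task 1, worker 3–task 6, worker 4–task 5, worker 5–task 8, worker 6–task 2, worker 7–task 7 form a matching, so any vertex cover needs at least 7 vertices (one per matched edge).
Conversely {worker 1, worker 2, worker 3, worker 4, worker 5, worker 6, worker 7} meets every edge and has exactly 7 vertices, so 7 is optimal.

7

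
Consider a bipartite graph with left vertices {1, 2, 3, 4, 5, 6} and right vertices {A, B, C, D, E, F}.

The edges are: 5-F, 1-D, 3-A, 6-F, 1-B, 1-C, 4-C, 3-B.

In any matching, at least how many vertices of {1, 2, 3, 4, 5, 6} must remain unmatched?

2

A valid assignment of size 4: 1–B, 3–A, 4–C, 5–F.
The set {2, 5, 6} has only 1 neighbour ({F}), so by Hall's theorem at most 4 of the 6 left vertices can be matched.
That matches 4 of the 6, leaving 2 unmatched; no matching can do better.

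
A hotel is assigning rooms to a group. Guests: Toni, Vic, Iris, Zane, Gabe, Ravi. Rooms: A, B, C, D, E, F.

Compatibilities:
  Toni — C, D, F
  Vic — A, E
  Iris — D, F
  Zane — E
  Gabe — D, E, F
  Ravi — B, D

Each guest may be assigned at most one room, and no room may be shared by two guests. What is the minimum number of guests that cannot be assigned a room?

For example, pair Toni-C, Vic-A, Iris-F, Zane-E, Gabe-D, Ravi-B.
This saturates every guest, so 6 is the maximum.
That matches 6 of the 6, leaving 0 unmatched; no matching can do better.

0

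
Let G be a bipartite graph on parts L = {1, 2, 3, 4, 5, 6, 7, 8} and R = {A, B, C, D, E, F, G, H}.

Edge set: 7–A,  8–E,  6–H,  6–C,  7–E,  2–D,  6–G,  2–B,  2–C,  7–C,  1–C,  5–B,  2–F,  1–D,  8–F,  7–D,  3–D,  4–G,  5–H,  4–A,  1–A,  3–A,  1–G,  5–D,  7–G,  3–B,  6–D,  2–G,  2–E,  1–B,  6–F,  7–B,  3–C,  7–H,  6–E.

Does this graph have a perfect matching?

Yes

For example, pair 1–D, 2–F, 3–C, 4–A, 5–B, 6–G, 7–H, 8–E.
Every left vertex is matched, so this is a perfect matching.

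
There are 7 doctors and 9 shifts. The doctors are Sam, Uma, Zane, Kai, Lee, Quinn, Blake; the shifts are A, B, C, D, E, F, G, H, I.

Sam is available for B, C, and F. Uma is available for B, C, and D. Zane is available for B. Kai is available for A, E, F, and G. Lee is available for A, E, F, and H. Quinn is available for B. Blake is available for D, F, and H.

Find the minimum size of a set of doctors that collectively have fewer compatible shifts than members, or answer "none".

2

Take S = {Zane, Quinn}. Its neighbourhood is {B}, so |N(S)| = 1 < |S| = 2.
No single vertex violates Hall's condition since each has at least one neighbour, so 2 is the minimum.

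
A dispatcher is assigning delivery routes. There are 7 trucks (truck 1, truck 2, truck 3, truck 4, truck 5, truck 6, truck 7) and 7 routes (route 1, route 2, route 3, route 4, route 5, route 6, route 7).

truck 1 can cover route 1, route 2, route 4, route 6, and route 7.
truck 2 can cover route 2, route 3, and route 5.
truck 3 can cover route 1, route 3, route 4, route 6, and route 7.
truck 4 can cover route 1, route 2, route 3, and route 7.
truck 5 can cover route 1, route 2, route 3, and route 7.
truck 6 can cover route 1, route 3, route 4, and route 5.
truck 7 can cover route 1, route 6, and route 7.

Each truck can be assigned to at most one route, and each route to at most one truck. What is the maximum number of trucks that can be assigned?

One maximum matching: truck 1→route 4, truck 2→route 5, truck 3→route 6, truck 4→route 2, truck 5→route 1, truck 6→route 3, truck 7→route 7.
This saturates every truck, so 7 is the maximum.

7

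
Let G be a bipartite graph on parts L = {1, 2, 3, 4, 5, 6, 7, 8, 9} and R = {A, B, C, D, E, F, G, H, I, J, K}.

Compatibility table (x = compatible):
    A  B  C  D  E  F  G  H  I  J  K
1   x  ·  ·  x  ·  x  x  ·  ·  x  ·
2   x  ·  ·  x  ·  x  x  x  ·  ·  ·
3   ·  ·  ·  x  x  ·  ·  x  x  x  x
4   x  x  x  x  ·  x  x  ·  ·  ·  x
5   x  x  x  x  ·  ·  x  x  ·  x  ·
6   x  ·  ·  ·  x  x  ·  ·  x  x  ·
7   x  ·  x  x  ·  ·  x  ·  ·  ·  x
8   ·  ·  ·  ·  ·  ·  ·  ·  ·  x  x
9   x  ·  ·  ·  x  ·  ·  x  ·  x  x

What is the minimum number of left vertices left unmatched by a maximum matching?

0

A valid assignment of size 9: 1→D, 2→F, 3→H, 4→B, 5→A, 6→E, 7→G, 8→K, 9→J.
This saturates every left vertex, so 9 is the maximum.
That matches 9 of the 9, leaving 0 unmatched; no matching can do better.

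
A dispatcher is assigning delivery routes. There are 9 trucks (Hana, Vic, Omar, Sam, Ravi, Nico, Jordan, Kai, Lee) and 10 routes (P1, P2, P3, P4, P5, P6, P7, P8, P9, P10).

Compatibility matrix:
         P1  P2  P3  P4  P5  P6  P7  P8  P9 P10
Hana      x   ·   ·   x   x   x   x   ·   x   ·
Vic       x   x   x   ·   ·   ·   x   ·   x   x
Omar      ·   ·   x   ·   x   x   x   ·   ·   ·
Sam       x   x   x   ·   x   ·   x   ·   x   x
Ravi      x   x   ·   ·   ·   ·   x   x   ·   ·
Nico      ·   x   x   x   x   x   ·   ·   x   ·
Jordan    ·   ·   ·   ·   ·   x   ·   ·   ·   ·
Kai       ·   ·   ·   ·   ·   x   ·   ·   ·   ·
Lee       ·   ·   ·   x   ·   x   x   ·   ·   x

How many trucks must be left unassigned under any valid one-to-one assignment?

1

A valid assignment of size 8: Hana–P9, Vic–P1, Omar–P5, Sam–P3, Ravi–P8, Nico–P2, Jordan–P6, Lee–P7.
The set {Jordan, Kai} has only 1 neighbour ({P6}), so by Hall's theorem at most 8 of the 9 trucks can be matched.
That matches 8 of the 9, leaving 1 unmatched; no matching can do better.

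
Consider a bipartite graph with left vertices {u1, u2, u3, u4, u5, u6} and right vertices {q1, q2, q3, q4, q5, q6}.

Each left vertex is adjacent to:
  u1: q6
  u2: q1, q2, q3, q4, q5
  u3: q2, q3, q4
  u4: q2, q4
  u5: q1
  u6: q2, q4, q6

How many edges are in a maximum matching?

6

One maximum matching: u1-q6, u2-q5, u3-q3, u4-q4, u5-q1, u6-q2.
All 6 left vertices are matched, so no larger matching exists.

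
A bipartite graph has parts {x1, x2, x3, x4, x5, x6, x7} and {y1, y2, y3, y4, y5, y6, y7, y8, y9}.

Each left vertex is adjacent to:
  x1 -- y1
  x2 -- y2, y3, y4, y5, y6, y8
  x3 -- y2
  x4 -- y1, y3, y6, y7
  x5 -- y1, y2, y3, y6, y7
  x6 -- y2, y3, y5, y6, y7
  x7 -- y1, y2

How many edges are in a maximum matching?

6

For example, pair x1-y1, x2-y4, x3-y2, x4-y3, x5-y6, x6-y7.
The set {x1, x3, x7} has only 2 neighbours ({y1, y2}), so by Hall's theorem at most 6 of the 7 left vertices can be matched.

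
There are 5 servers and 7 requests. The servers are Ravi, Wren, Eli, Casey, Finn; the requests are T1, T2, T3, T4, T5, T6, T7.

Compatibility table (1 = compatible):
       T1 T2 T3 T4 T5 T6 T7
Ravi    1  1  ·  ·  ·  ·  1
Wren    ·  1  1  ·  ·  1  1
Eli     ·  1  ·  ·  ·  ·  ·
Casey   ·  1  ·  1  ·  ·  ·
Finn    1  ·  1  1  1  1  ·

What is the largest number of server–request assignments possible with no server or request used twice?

A valid assignment of size 5: Ravi→T7, Wren→T6, Eli→T2, Casey→T4, Finn→T5.
This saturates every server, so 5 is the maximum.

5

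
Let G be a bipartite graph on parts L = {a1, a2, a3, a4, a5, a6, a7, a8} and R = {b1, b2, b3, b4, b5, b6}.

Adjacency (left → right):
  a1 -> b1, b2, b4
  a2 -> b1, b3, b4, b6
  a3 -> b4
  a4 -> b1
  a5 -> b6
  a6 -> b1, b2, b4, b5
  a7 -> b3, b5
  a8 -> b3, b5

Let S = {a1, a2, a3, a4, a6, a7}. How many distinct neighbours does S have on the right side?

6

The union of neighbours of {a1, a2, a3, a4, a6, a7} is {b1, b2, b3, b4, b5, b6}, which has 6 elements.
Since |N(S)| = 6 ≥ |S| = 6, Hall's condition holds for this subset.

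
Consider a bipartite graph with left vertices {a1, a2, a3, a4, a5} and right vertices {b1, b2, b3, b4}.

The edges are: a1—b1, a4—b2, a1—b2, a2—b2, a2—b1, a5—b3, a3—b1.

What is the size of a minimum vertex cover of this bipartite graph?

A maximum matching has 3 edges (e.g. a1–b1, a2–b2, a5–b3).
By König's theorem the minimum vertex cover has the same size. One such cover is {a5, b1, b2}.

3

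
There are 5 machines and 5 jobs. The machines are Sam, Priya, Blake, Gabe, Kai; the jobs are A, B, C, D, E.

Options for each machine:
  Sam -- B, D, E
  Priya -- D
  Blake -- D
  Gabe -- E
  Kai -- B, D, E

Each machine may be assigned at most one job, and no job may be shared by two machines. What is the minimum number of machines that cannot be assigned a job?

For example, pair Sam→B, Priya→D, Gabe→E.
The set {Sam, Priya, Blake, Gabe, Kai} has only 3 neighbours ({B, D, E}), so by Hall's theorem at most 3 of the 5 machines can be matched.
That matches 3 of the 5, leaving 2 unmatched; no matching can do better.

2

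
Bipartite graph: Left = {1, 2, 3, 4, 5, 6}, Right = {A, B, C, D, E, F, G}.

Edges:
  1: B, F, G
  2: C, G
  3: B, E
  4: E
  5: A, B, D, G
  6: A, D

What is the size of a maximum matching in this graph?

6

One maximum matching: 1→F, 2→C, 3→B, 4→E, 5→G, 6→D.
All 6 left vertices are matched, so no larger matching exists.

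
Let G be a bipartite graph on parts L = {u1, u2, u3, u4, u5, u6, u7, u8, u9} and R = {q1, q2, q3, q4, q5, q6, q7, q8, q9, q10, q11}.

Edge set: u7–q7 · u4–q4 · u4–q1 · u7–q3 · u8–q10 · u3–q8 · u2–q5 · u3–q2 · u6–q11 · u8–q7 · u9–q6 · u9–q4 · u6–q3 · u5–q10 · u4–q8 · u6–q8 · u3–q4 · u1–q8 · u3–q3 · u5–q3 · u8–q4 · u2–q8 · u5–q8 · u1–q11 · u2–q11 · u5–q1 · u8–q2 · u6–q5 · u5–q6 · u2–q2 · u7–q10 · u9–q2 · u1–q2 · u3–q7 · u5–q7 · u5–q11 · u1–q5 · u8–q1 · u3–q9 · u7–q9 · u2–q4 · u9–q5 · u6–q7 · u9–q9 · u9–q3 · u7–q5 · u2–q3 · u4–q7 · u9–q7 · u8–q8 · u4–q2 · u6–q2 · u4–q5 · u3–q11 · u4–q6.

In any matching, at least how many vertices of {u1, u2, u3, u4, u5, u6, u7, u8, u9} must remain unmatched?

0

For example, pair u1-q2, u2-q8, u3-q4, u4-q1, u5-q6, u6-q11, u7-q3, u8-q7, u9-q9.
All 9 left vertices are matched, so no larger matching exists.
That matches 9 of the 9, leaving 0 unmatched; no matching can do better.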